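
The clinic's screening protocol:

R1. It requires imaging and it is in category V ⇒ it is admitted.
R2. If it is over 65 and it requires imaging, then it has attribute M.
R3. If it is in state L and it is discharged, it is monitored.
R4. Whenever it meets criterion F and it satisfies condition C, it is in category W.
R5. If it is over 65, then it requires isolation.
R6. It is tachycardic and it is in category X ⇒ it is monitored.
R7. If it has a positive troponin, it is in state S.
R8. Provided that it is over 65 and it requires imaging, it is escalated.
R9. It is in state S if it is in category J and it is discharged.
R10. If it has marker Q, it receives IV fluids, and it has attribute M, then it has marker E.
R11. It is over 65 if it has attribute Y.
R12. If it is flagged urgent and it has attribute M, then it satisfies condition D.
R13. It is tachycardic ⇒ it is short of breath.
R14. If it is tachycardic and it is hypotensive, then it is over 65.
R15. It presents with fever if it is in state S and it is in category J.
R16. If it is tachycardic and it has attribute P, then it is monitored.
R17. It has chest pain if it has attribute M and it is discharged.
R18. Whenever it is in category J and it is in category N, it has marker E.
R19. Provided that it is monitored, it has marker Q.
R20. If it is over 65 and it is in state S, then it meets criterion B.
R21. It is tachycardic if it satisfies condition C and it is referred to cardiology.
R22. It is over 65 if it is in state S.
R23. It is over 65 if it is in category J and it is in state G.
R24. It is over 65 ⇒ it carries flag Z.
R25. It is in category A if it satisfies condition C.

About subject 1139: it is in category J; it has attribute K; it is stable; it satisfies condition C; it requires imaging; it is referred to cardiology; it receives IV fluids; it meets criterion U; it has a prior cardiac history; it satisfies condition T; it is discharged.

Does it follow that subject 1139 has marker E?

No

Forward chaining from the given facts derives: is in state S, presents with fever, is tachycardic, is over 65, carries flag Z, is in category A, has attribute M, requires isolation, is escalated, is short of breath, has chest pain, meets criterion B.
Rules concluding "it has marker E": R10 needs "it has marker Q"; R18 needs "it is in category N" — none of these are established.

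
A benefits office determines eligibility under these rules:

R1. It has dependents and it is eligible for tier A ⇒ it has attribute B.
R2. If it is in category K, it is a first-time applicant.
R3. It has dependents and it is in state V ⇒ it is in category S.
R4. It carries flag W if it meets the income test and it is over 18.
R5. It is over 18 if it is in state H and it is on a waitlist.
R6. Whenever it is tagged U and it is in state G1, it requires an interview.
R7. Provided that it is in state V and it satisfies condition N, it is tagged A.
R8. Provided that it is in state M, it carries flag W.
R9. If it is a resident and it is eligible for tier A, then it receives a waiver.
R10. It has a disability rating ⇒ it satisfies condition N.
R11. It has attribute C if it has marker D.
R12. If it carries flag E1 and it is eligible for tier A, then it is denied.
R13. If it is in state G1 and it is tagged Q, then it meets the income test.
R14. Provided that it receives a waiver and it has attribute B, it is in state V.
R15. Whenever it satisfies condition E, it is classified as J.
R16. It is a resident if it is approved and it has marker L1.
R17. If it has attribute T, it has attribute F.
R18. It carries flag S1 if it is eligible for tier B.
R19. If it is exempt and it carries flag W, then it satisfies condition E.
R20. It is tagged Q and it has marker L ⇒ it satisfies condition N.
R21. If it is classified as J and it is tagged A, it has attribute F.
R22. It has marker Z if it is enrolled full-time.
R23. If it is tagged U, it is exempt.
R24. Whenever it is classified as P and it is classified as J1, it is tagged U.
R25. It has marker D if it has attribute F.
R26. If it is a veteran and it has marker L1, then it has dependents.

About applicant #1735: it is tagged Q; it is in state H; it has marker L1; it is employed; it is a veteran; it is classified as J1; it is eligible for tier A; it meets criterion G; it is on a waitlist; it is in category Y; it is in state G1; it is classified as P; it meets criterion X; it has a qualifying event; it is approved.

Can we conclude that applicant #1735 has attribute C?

Forward chaining from the given facts derives: is over 18, meets the income test, is a resident, is tagged U, has dependents, has attribute B, carries flag W, requires an interview, receives a waiver, is in state V, is exempt, is in category S, satisfies condition E, is classified as J.
The only rule concluding "it has attribute C" is R11, which needs "it has marker D"; that is never established.

No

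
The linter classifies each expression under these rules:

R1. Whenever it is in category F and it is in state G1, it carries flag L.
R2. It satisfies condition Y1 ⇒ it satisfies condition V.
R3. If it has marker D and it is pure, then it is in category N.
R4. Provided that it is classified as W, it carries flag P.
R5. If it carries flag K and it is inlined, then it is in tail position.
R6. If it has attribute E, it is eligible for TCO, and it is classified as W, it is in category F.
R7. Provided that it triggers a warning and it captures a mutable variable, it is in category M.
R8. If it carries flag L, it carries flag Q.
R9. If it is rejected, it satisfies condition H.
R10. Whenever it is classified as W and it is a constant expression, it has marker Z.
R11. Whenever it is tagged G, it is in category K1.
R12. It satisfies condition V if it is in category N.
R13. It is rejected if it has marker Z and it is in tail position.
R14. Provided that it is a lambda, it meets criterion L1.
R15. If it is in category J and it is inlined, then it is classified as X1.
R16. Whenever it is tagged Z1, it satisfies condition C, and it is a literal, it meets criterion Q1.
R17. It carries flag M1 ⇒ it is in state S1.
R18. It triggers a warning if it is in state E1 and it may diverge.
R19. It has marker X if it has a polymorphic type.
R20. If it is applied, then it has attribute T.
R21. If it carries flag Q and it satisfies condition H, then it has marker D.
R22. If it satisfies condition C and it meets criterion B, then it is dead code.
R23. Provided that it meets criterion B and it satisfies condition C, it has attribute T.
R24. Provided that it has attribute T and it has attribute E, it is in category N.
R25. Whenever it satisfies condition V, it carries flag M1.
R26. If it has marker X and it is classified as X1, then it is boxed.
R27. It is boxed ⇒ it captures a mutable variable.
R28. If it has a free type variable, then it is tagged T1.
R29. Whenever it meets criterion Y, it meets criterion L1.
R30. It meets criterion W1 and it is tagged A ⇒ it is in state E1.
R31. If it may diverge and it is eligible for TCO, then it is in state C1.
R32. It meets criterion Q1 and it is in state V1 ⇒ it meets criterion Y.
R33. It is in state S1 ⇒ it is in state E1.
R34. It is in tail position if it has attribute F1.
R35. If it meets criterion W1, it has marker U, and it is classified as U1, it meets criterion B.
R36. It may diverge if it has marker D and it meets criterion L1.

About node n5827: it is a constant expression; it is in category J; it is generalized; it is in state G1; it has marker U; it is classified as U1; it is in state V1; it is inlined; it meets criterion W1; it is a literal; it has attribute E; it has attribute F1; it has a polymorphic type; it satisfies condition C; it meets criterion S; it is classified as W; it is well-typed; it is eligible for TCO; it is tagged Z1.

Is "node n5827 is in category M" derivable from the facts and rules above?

By R6 (it has attribute E, it is eligible for TCO, it is classified as W): it is in category F.
By R10 (it is classified as W, it is a constant expression): it has marker Z.
By R15 (it is in category J, it is inlined): it is classified as X1.
By R16 (it is tagged Z1, it satisfies condition C, it is a literal): it meets criterion Q1.
By R19 (it has a polymorphic type): it has marker X.
By R26 (it has marker X, it is classified as X1): it is boxed.
By R27 (it is boxed): it captures a mutable variable.
By R32 (it meets criterion Q1, it is in state V1): it meets criterion Y.
By R34 (it has attribute F1): it is in tail position.
By R35 (it meets criterion W1, it has marker U, it is classified as U1): it meets criterion B.
By R1 (it is in category F, it is in state G1): it carries flag L.
By R8 (it carries flag L): it carries flag Q.
By R13 (it has marker Z, it is in tail position): it is rejected.
By R23 (it meets criterion B, it satisfies condition C): it has attribute T.
By R24 (it has attribute T, it has attribute E): it is in category N.
By R29 (it meets criterion Y): it meets criterion L1.
By R9 (it is rejected): it satisfies condition H.
By R12 (it is in category N): it satisfies condition V.
By R21 (it carries flag Q, it satisfies condition H): it has marker D.
By R25 (it satisfies condition V): it carries flag M1.
By R36 (it has marker D, it meets criterion L1): it may diverge.
By R17 (it carries flag M1): it is in state S1.
By R33 (it is in state S1): it is in state E1.
By R18 (it is in state E1, it may diverge): it triggers a warning.
By R7 (it triggers a warning, it captures a mutable variable): it is in category M.

Yes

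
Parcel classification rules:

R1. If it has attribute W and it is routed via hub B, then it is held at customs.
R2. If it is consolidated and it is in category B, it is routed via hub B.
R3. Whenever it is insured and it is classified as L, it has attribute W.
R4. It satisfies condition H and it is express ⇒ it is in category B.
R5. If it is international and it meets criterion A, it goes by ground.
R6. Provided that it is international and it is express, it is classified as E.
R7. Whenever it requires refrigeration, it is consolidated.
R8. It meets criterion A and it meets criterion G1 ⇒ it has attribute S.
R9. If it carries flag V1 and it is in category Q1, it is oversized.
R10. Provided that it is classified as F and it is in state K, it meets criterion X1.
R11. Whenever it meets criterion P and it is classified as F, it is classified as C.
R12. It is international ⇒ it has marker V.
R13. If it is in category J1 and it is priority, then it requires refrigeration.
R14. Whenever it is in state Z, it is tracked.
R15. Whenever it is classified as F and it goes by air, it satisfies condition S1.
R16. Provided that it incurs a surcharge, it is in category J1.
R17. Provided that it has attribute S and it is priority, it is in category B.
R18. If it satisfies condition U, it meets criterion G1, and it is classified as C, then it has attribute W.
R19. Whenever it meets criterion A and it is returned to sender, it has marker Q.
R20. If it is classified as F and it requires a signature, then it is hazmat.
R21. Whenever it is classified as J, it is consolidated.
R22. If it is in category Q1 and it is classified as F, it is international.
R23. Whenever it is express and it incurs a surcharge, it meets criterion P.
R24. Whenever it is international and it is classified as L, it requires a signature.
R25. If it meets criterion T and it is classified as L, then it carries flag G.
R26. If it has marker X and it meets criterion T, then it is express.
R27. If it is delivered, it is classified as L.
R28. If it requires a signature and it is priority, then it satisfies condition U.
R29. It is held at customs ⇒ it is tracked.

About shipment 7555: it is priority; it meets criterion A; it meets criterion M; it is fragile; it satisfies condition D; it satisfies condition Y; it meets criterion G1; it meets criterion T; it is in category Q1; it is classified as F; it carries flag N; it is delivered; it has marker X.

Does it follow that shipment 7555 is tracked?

Forward chaining from the given facts derives: has attribute S, is in category B, is international, is express, is classified as L, goes by ground, is classified as E, has marker V, requires a signature, carries flag G, satisfies condition U, is hazmat.
Rules concluding "it is tracked": R14 needs "it is in state Z"; R29 needs "it is held at customs" — none of these are established.

No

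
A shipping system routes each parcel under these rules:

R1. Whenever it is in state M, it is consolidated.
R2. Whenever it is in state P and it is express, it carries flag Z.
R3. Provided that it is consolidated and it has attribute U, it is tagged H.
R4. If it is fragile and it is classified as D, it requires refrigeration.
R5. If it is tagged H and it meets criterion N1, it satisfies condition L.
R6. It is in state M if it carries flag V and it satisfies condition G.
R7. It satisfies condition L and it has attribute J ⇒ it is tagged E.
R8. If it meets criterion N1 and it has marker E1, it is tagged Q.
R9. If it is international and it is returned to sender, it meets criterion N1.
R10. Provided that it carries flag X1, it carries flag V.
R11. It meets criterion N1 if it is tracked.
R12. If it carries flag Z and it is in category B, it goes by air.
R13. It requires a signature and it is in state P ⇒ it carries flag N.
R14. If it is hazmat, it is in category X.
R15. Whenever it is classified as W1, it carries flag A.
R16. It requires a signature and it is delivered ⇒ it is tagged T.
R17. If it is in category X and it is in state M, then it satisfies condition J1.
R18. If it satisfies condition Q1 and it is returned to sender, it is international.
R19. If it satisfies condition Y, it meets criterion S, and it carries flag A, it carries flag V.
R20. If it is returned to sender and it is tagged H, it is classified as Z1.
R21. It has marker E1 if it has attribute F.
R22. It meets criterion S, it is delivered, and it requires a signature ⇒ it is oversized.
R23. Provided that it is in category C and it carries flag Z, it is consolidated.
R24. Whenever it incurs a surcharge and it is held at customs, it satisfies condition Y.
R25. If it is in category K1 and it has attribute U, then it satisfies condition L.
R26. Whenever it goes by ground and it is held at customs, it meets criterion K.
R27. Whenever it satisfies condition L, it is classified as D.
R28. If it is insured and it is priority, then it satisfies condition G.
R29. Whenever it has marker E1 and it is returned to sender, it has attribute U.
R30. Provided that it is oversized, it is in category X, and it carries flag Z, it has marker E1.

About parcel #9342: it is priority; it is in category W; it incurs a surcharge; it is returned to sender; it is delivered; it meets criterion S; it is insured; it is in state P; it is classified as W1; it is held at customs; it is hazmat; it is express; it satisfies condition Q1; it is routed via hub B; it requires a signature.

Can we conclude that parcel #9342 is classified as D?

By R2 (it is in state P, it is express): it carries flag Z.
By R14 (it is hazmat): it is in category X.
By R15 (it is classified as W1): it carries flag A.
By R18 (it satisfies condition Q1, it is returned to sender): it is international.
By R22 (it meets criterion S, it is delivered, it requires a signature): it is oversized.
By R24 (it incurs a surcharge, it is held at customs): it satisfies condition Y.
By R28 (it is insured, it is priority): it satisfies condition G.
By R30 (it is oversized, it is in category X, it carries flag Z): it has marker E1.
By R9 (it is international, it is returned to sender): it meets criterion N1.
By R19 (it satisfies condition Y, it meets criterion S, it carries flag A): it carries flag V.
By R29 (it has marker E1, it is returned to sender): it has attribute U.
By R6 (it carries flag V, it satisfies condition G): it is in state M.
By R1 (it is in state M): it is consolidated.
By R3 (it is consolidated, it has attribute U): it is tagged H.
By R5 (it is tagged H, it meets criterion N1): it satisfies condition L.
By R27 (it satisfies condition L): it is classified as D.

Yes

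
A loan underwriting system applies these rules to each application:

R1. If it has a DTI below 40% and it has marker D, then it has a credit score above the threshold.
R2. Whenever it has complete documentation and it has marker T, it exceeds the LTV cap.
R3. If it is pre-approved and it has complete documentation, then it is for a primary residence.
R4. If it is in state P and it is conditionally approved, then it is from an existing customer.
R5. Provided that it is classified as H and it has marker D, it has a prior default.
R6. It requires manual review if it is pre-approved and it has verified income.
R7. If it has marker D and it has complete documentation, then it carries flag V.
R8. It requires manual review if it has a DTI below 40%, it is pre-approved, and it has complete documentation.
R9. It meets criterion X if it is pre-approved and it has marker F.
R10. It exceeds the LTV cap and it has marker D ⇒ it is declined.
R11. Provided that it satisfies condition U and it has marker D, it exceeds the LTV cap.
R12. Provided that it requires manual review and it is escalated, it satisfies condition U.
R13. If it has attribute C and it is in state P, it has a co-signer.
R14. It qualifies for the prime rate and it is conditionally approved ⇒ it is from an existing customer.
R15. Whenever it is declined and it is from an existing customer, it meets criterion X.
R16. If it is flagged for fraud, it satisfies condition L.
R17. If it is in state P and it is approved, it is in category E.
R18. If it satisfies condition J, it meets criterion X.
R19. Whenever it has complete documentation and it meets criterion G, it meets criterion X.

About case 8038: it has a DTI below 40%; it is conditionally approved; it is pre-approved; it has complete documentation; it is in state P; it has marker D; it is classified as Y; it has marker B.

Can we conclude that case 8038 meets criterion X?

No

Forward chaining from the given facts derives: has a credit score above the threshold, is for a primary residence, is from an existing customer, carries flag V, requires manual review.
Rules concluding "it meets criterion X": R9 needs "it has marker F"; R15 needs "it is declined"; R18 needs "it satisfies condition J"; R19 needs "it meets criterion G" — none of these are established.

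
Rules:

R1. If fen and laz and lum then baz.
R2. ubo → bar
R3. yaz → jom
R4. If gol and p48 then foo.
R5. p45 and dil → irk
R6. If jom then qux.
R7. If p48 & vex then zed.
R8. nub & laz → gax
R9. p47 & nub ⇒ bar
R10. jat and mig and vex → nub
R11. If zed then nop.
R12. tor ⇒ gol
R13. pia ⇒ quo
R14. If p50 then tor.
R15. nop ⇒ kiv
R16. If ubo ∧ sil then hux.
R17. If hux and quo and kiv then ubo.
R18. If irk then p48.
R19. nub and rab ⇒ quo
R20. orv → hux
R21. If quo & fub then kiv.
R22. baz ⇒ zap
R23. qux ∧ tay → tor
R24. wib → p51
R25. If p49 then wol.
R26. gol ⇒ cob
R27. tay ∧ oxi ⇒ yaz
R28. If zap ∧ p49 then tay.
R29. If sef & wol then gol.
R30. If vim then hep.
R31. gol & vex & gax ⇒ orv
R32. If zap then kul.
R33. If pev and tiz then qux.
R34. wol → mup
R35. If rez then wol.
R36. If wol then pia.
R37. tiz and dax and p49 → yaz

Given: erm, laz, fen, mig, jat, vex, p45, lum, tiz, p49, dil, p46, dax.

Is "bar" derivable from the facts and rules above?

baz  (by R1: fen, laz, lum)
irk  (by R5: p45, dil)
nub  (by R10: jat, mig, vex)
p48  (by R18: irk)
zap  (by R22: baz)
wol  (by R25: p49)
tay  (by R28: zap, p49)
pia  (by R36: wol)
yaz  (by R37: tiz, dax, p49)
jom  (by R3: yaz)
qux  (by R6: jom)
zed  (by R7: p48, vex)
gax  (by R8: nub, laz)
nop  (by R11: zed)
quo  (by R13: pia)
kiv  (by R15: nop)
tor  (by R23: qux, tay)
gol  (by R12: tor)
orv  (by R31: gol, vex, gax)
hux  (by R20: orv)
ubo  (by R17: hux, quo, kiv)
bar  (by R2: ubo)

Yes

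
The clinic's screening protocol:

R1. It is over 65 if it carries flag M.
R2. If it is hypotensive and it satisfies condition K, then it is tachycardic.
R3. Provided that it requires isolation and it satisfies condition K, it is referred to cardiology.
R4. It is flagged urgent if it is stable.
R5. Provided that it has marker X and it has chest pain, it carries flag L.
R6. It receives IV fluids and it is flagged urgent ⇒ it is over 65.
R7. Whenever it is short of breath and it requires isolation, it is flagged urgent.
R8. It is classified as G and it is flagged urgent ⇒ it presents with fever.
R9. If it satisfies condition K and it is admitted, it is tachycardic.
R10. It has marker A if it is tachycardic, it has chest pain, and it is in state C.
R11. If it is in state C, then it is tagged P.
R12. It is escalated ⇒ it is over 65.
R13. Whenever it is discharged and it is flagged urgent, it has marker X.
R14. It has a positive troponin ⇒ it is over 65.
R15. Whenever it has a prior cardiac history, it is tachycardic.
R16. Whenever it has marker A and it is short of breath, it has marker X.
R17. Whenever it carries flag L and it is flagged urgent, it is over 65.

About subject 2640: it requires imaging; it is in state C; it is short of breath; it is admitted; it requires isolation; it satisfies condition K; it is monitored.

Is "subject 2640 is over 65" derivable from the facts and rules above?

No

Forward chaining from the given facts derives: is referred to cardiology, is flagged urgent, is tachycardic, is tagged P.
Rules concluding "it is over 65": R1 needs "it carries flag M"; R6 needs "it receives IV fluids"; R12 needs "it is escalated"; R14 needs "it has a positive troponin"; R17 needs "it carries flag L" — none of these are established.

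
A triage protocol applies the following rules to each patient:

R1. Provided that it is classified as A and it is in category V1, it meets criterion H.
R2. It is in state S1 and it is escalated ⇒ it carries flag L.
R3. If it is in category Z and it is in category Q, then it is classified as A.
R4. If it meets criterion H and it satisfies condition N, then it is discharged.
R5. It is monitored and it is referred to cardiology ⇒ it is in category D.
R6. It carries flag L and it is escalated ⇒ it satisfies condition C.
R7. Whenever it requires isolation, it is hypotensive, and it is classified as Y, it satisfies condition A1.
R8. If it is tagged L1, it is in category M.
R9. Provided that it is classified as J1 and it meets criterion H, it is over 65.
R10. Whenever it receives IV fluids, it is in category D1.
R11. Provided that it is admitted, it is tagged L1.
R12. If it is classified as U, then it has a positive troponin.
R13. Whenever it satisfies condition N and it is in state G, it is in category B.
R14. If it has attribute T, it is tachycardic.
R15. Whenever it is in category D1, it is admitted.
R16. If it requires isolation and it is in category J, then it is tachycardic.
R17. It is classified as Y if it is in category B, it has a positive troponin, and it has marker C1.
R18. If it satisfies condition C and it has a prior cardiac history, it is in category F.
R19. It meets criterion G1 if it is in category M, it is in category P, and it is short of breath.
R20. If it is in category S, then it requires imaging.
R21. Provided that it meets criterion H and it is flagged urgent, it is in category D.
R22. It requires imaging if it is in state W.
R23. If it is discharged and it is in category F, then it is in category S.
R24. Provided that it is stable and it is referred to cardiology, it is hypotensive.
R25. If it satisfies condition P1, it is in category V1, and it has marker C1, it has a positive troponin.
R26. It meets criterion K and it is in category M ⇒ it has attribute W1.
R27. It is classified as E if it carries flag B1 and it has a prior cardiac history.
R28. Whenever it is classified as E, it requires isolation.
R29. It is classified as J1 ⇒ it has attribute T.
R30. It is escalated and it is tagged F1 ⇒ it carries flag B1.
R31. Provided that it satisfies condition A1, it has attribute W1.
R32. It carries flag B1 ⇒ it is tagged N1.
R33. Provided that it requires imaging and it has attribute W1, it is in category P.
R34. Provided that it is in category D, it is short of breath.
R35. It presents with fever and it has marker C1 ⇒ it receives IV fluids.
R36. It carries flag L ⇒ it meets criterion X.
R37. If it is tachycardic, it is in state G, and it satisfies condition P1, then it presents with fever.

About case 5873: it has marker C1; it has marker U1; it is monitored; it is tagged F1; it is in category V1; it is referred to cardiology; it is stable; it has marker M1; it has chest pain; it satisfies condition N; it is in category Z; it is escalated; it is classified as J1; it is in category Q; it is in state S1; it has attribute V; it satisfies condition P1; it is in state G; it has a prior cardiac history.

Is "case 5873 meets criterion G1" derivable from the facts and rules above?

Yes

By R2 (it is in state S1, it is escalated): it carries flag L.
By R3 (it is in category Z, it is in category Q): it is classified as A.
By R5 (it is monitored, it is referred to cardiology): it is in category D.
By R6 (it carries flag L, it is escalated): it satisfies condition C.
By R13 (it satisfies condition N, it is in state G): it is in category B.
By R18 (it satisfies condition C, it has a prior cardiac history): it is in category F.
By R24 (it is stable, it is referred to cardiology): it is hypotensive.
By R25 (it satisfies condition P1, it is in category V1, it has marker C1): it has a positive troponin.
By R29 (it is classified as J1): it has attribute T.
By R30 (it is escalated, it is tagged F1): it carries flag B1.
By R34 (it is in category D): it is short of breath.
By R1 (it is classified as A, it is in category V1): it meets criterion H.
By R4 (it meets criterion H, it satisfies condition N): it is discharged.
By R14 (it has attribute T): it is tachycardic.
By R17 (it is in category B, it has a positive troponin, it has marker C1): it is classified as Y.
By R23 (it is discharged, it is in category F): it is in category S.
By R27 (it carries flag B1, it has a prior cardiac history): it is classified as E.
By R28 (it is classified as E): it requires isolation.
By R37 (it is tachycardic, it is in state G, it satisfies condition P1): it presents with fever.
By R7 (it requires isolation, it is hypotensive, it is classified as Y): it satisfies condition A1.
By R20 (it is in category S): it requires imaging.
By R31 (it satisfies condition A1): it has attribute W1.
By R33 (it requires imaging, it has attribute W1): it is in category P.
By R35 (it presents with fever, it has marker C1): it receives IV fluids.
By R10 (it receives IV fluids): it is in category D1.
By R15 (it is in category D1): it is admitted.
By R11 (it is admitted): it is tagged L1.
By R8 (it is tagged L1): it is in category M.
By R19 (it is in category M, it is in category P, it is short of breath): it meets criterion G1.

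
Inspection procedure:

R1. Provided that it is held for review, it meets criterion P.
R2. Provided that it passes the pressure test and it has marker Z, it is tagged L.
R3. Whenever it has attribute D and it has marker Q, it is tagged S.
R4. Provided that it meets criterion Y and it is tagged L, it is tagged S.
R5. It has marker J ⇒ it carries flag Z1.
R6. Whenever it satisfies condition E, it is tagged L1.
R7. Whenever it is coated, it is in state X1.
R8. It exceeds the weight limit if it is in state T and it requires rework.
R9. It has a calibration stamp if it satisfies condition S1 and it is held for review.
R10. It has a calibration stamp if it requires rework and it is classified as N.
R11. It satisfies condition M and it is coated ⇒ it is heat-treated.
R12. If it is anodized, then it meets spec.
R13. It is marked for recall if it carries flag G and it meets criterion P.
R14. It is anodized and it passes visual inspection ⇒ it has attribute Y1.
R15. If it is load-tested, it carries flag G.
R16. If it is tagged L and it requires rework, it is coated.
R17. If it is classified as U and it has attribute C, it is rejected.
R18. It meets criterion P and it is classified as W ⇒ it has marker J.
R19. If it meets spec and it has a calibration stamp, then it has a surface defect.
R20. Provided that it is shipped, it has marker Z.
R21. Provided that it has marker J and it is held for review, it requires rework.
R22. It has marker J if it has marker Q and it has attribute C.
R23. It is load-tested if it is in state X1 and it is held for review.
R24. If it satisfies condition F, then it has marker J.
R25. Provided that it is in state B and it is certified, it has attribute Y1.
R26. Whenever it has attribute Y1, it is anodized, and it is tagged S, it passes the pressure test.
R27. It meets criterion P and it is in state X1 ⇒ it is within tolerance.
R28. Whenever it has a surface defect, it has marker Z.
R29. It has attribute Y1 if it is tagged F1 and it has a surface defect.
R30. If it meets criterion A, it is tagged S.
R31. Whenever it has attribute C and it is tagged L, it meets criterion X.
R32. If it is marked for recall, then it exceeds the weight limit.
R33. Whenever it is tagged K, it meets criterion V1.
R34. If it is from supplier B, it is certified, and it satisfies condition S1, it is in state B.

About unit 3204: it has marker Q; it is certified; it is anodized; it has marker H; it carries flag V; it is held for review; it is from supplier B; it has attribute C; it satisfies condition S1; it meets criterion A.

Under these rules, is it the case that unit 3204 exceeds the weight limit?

Yes

By R1 (it is held for review): it meets criterion P.
By R9 (it satisfies condition S1, it is held for review): it has a calibration stamp.
By R12 (it is anodized): it meets spec.
By R19 (it meets spec, it has a calibration stamp): it has a surface defect.
By R22 (it has marker Q, it has attribute C): it has marker J.
By R28 (it has a surface defect): it has marker Z.
By R30 (it meets criterion A): it is tagged S.
By R34 (it is from supplier B, it is certified, it satisfies condition S1): it is in state B.
By R21 (it has marker J, it is held for review): it requires rework.
By R25 (it is in state B, it is certified): it has attribute Y1.
By R26 (it has attribute Y1, it is anodized, it is tagged S): it passes the pressure test.
By R2 (it passes the pressure test, it has marker Z): it is tagged L.
By R16 (it is tagged L, it requires rework): it is coated.
By R7 (it is coated): it is in state X1.
By R23 (it is in state X1, it is held for review): it is load-tested.
By R15 (it is load-tested): it carries flag G.
By R13 (it carries flag G, it meets criterion P): it is marked for recall.
By R32 (it is marked for recall): it exceeds the weight limit.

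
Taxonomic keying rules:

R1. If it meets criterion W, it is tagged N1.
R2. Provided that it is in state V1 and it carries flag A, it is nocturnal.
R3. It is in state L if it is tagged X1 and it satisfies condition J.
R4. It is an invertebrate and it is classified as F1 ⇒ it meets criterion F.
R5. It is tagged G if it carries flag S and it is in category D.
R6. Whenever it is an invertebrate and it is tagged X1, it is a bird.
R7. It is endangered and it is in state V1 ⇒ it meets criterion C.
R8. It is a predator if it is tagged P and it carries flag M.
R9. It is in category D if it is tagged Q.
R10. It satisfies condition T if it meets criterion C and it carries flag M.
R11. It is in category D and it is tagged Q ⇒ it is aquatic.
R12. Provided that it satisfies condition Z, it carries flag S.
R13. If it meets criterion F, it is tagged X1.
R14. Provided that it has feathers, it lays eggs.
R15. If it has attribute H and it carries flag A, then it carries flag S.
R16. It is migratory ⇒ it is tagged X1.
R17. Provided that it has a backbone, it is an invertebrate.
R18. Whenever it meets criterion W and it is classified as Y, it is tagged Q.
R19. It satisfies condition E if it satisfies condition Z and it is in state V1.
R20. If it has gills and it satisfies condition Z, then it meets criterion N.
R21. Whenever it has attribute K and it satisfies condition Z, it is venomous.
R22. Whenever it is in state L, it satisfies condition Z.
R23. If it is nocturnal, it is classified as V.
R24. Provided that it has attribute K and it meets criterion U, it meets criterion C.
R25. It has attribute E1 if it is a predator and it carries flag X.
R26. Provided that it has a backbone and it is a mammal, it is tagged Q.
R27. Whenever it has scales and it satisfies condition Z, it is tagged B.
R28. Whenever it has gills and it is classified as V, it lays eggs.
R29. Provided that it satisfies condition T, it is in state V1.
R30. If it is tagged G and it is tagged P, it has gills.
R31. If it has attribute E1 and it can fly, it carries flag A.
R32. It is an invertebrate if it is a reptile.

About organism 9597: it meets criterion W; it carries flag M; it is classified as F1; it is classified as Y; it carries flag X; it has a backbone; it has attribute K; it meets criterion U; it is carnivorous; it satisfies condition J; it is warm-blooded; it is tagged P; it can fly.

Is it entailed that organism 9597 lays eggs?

Yes

By R8 (it is tagged P, it carries flag M): it is a predator.
By R17 (it has a backbone): it is an invertebrate.
By R18 (it meets criterion W, it is classified as Y): it is tagged Q.
By R24 (it has attribute K, it meets criterion U): it meets criterion C.
By R25 (it is a predator, it carries flag X): it has attribute E1.
By R31 (it has attribute E1, it can fly): it carries flag A.
By R4 (it is an invertebrate, it is classified as F1): it meets criterion F.
By R9 (it is tagged Q): it is in category D.
By R10 (it meets criterion C, it carries flag M): it satisfies condition T.
By R13 (it meets criterion F): it is tagged X1.
By R29 (it satisfies condition T): it is in state V1.
By R2 (it is in state V1, it carries flag A): it is nocturnal.
By R3 (it is tagged X1, it satisfies condition J): it is in state L.
By R22 (it is in state L): it satisfies condition Z.
By R23 (it is nocturnal): it is classified as V.
By R12 (it satisfies condition Z): it carries flag S.
By R5 (it carries flag S, it is in category D): it is tagged G.
By R30 (it is tagged G, it is tagged P): it has gills.
By R28 (it has gills, it is classified as V): it lays eggs.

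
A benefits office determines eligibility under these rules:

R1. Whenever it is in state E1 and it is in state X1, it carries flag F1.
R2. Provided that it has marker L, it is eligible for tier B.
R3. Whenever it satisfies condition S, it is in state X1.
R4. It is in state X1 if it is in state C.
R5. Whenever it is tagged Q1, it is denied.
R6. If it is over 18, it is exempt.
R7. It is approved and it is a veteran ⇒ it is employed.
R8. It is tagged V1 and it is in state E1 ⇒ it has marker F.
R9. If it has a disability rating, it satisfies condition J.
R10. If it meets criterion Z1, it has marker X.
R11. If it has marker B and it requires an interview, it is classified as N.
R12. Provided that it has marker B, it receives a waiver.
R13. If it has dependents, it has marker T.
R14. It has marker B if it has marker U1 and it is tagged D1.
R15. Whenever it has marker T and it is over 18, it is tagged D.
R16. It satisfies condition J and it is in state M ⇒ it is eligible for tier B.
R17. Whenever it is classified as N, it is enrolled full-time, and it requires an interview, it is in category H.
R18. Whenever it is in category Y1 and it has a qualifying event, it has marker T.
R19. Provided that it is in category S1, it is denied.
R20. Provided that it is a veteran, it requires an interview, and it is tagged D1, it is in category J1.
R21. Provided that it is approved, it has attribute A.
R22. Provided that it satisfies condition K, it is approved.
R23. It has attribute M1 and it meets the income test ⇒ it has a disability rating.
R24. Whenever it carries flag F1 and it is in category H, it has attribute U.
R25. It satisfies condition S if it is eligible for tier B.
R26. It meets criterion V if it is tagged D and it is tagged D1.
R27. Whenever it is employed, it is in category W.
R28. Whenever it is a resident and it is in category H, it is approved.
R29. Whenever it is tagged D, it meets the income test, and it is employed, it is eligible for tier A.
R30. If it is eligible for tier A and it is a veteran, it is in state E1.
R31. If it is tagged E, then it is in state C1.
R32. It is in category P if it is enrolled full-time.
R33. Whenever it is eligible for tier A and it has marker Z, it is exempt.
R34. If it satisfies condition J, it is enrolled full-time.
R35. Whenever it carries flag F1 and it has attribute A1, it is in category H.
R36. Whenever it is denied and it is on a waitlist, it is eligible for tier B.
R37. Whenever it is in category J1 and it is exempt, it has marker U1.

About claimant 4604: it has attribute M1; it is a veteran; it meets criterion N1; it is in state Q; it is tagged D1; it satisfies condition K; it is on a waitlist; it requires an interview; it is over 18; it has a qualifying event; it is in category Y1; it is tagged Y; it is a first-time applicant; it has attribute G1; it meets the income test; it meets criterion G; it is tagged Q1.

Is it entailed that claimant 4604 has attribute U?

Yes

By R5 (it is tagged Q1): it is denied.
By R6 (it is over 18): it is exempt.
By R18 (it is in category Y1, it has a qualifying event): it has marker T.
By R20 (it is a veteran, it requires an interview, it is tagged D1): it is in category J1.
By R22 (it satisfies condition K): it is approved.
By R23 (it has attribute M1, it meets the income test): it has a disability rating.
By R36 (it is denied, it is on a waitlist): it is eligible for tier B.
By R37 (it is in category J1, it is exempt): it has marker U1.
By R7 (it is approved, it is a veteran): it is employed.
By R9 (it has a disability rating): it satisfies condition J.
By R14 (it has marker U1, it is tagged D1): it has marker B.
By R15 (it has marker T, it is over 18): it is tagged D.
By R25 (it is eligible for tier B): it satisfies condition S.
By R29 (it is tagged D, it meets the income test, it is employed): it is eligible for tier A.
By R30 (it is eligible for tier A, it is a veteran): it is in state E1.
By R34 (it satisfies condition J): it is enrolled full-time.
By R3 (it satisfies condition S): it is in state X1.
By R11 (it has marker B, it requires an interview): it is classified as N.
By R17 (it is classified as N, it is enrolled full-time, it requires an interview): it is in category H.
By R1 (it is in state E1, it is in state X1): it carries flag F1.
By R24 (it carries flag F1, it is in category H): it has attribute U.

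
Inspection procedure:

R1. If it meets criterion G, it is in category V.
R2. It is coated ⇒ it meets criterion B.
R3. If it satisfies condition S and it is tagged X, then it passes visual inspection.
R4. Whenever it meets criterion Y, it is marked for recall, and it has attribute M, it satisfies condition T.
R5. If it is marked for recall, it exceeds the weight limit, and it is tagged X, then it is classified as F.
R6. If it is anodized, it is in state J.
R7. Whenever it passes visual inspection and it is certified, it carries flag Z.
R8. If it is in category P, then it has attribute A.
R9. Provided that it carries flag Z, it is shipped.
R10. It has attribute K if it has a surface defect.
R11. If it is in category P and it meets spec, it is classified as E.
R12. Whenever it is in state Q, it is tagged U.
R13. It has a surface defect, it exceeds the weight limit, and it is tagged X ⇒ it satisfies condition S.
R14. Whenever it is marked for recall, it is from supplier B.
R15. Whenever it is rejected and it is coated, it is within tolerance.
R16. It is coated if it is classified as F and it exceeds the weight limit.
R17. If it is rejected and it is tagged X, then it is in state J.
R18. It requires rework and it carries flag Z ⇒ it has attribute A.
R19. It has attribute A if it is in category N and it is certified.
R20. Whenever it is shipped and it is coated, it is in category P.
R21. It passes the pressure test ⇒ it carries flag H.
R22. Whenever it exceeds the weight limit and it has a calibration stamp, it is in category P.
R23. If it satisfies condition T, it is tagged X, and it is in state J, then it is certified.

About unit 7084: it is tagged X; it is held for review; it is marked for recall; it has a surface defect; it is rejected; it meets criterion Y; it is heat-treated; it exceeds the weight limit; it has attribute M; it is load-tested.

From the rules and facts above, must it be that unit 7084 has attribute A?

Yes

By R4 (it meets criterion Y, it is marked for recall, it has attribute M): it satisfies condition T.
By R5 (it is marked for recall, it exceeds the weight limit, it is tagged X): it is classified as F.
By R13 (it has a surface defect, it exceeds the weight limit, it is tagged X): it satisfies condition S.
By R16 (it is classified as F, it exceeds the weight limit): it is coated.
By R17 (it is rejected, it is tagged X): it is in state J.
By R23 (it satisfies condition T, it is tagged X, it is in state J): it is certified.
By R3 (it satisfies condition S, it is tagged X): it passes visual inspection.
By R7 (it passes visual inspection, it is certified): it carries flag Z.
By R9 (it carries flag Z): it is shipped.
By R20 (it is shipped, it is coated): it is in category P.
By R8 (it is in category P): it has attribute A.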